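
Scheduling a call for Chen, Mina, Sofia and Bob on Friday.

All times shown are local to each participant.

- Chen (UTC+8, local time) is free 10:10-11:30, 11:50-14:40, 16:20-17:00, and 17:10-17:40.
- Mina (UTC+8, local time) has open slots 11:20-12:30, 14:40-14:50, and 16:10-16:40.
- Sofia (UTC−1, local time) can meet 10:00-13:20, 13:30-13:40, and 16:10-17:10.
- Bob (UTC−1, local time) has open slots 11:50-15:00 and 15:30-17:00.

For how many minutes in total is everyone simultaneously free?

0 minutes

Chen → UTC: 02:10–03:30, 03:50–06:40, 08:20–09:00, 09:10–09:40.
Mina → UTC: 03:20–04:30, 06:40–06:50, 08:10–08:40.
Sofia → UTC: 11:00–14:20, 14:30–14:40, 17:10–18:10.
Bob → UTC: 12:50–16:00, 16:30–18:00.
Chen ∩ Mina: 03:20–03:30, 03:50–04:30, 08:20–08:40.
Chen ∩ Mina ∩ Sofia: (none).
Chen ∩ Mina ∩ Sofia ∩ Bob: (none).
Total common minutes: 0.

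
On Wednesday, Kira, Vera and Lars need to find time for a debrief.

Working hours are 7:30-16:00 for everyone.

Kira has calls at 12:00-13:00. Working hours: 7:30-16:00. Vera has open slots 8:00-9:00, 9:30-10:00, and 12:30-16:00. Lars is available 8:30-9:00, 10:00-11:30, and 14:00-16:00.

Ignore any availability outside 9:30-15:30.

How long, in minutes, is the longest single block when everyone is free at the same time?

Kira free within 07:30–16:00: 07:30–12:00, 13:00–16:00.
Kira ∩ Vera: 08:00–09:00, 09:30–10:00, 13:00–16:00.
Kira ∩ Vera ∩ Lars: 08:30–09:00, 14:00–16:00.
Restricted to 09:30–15:30: 14:00–15:30.
Single common window of 90 minutes.

90 minutes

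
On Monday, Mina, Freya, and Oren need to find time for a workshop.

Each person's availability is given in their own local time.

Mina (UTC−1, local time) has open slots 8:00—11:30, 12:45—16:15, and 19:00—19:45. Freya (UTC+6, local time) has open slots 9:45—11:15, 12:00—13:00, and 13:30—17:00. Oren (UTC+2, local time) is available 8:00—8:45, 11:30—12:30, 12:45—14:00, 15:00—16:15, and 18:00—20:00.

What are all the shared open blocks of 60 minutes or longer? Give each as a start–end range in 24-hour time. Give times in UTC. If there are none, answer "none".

09:30–10:30

Mina → UTC: 09:00–12:30, 13:45–17:15, 20:00–20:45.
Freya → UTC: 03:45–05:15, 06:00–07:00, 07:30–11:00.
Oren → UTC: 06:00–06:45, 09:30–10:30, 10:45–12:00, 13:00–14:15, 16:00–18:00.
Mina ∩ Freya: 09:00–11:00.
Mina ∩ Freya ∩ Oren: 09:30–10:30, 10:45–11:00.
Windows ≥ 60 min: 09:30–10:30.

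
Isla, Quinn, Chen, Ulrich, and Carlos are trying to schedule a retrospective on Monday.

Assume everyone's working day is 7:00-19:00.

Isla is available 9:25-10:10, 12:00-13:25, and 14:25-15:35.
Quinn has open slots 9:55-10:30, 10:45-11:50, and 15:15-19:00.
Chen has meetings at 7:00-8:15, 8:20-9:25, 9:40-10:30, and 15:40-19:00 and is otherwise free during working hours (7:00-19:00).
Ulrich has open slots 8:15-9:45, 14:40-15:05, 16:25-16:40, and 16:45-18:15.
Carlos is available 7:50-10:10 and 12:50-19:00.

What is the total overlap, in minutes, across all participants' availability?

Chen free within 07:00–19:00: 08:15–08:20, 09:25–09:40, 10:30–15:40.
Isla ∩ Quinn: 09:55–10:10, 15:15–15:35.
Isla ∩ Quinn ∩ Chen: 15:15–15:35.
Isla ∩ Quinn ∩ Chen ∩ Ulrich: (none).
Isla ∩ Quinn ∩ Chen ∩ Ulrich ∩ Carlos: (none).
Total common minutes: 0.

0 minutes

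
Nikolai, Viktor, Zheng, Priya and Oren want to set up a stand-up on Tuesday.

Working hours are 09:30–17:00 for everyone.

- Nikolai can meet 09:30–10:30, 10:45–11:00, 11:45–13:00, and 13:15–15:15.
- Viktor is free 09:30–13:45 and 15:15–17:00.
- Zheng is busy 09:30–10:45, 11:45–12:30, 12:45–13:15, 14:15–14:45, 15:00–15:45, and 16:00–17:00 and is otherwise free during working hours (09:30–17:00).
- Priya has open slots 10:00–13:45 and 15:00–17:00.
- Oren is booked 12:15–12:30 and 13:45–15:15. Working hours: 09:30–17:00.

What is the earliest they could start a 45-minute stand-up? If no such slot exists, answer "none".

Zheng free within 09:30–17:00: 10:45–11:45, 12:30–12:45, 13:15–14:15, 14:45–15:00, 15:45–16:00.
Oren free within 09:30–17:00: 09:30–12:15, 12:30–13:45, 15:15–17:00.
Nikolai ∩ Viktor: 09:30–10:30, 10:45–11:00, 11:45–13:00, 13:15–13:45.
Nikolai ∩ Viktor ∩ Zheng: 10:45–11:00, 12:30–12:45, 13:15–13:45.
Nikolai ∩ Viktor ∩ Zheng ∩ Priya: 10:45–11:00, 12:30–12:45, 13:15–13:45.
Nikolai ∩ Viktor ∩ Zheng ∩ Priya ∩ Oren: 10:45–11:00, 12:30–12:45, 13:15–13:45.
Windows ≥ 45 min: (none).

none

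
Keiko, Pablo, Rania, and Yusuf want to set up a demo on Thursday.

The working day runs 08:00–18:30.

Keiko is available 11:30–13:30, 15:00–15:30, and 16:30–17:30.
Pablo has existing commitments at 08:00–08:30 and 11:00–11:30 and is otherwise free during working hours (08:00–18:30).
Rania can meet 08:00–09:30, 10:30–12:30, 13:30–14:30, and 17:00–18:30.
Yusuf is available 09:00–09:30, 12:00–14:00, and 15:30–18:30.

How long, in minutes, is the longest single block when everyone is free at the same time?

Pablo free within 08:00–18:30: 08:30–11:00, 11:30–18:30.
Keiko ∩ Pablo: 11:30–13:30, 15:00–15:30, 16:30–17:30.
Keiko ∩ Pablo ∩ Rania: 11:30–12:30, 17:00–17:30.
Keiko ∩ Pablo ∩ Rania ∩ Yusuf: 12:00–12:30, 17:00–17:30.
Common window lengths: 30, 30 min; longest is 30.

30 minutes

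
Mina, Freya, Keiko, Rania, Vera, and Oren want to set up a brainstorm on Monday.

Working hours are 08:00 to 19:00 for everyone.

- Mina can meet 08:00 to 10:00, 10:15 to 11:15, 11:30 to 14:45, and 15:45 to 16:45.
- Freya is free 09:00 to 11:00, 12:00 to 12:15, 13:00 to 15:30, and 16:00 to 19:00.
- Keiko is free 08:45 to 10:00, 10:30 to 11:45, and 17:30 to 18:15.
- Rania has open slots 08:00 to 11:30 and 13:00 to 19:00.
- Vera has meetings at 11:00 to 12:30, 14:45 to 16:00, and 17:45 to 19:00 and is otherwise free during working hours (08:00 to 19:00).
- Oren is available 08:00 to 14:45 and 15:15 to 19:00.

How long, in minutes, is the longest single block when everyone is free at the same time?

Vera free within 08:00–19:00: 08:00–11:00, 12:30–14:45, 16:00–17:45.
Mina ∩ Freya: 09:00–10:00, 10:15–11:00, 12:00–12:15, 13:00–14:45, 16:00–16:45.
Mina ∩ Freya ∩ Keiko: 09:00–10:00, 10:30–11:00.
Mina ∩ Freya ∩ Keiko ∩ Rania: 09:00–10:00, 10:30–11:00.
Mina ∩ Freya ∩ Keiko ∩ Rania ∩ Vera: 09:00–10:00, 10:30–11:00.
Mina ∩ Freya ∩ Keiko ∩ Rania ∩ Vera ∩ Oren: 09:00–10:00, 10:30–11:00.
Common window lengths: 60, 30 min; longest is 60.

60 minutes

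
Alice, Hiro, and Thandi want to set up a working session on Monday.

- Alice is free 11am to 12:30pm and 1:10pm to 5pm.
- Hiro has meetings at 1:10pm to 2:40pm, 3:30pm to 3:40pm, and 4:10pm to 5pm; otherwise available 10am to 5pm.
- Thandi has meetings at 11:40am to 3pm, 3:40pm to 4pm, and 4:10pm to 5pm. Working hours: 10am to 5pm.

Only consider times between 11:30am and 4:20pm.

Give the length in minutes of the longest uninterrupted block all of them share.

Hiro free within 10:00–17:00: 10:00–13:10, 14:40–15:30, 15:40–16:10.
Thandi free within 10:00–17:00: 10:00–11:40, 15:00–15:40, 16:00–16:10.
Alice ∩ Hiro: 11:00–12:30, 14:40–15:30, 15:40–16:10.
Alice ∩ Hiro ∩ Thandi: 11:00–11:40, 15:00–15:30, 16:00–16:10.
Restricted to 11:30–16:20: 11:30–11:40, 15:00–15:30, 16:00–16:10.
Common window lengths: 10, 30, 10 min; longest is 30.

30 minutes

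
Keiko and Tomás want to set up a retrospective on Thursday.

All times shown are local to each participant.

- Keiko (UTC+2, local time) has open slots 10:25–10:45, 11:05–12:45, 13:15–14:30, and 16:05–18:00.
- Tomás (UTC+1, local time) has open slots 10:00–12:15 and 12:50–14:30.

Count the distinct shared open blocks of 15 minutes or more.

Keiko → UTC: 08:25–08:45, 09:05–10:45, 11:15–12:30, 14:05–16:00.
Tomás → UTC: 09:00–11:15, 11:50–13:30.
Keiko ∩ Tomás: 09:05–10:45, 11:50–12:30.
Windows ≥ 15 min: 09:05–10:45, 11:50–12:30.
That's 2 windows.

2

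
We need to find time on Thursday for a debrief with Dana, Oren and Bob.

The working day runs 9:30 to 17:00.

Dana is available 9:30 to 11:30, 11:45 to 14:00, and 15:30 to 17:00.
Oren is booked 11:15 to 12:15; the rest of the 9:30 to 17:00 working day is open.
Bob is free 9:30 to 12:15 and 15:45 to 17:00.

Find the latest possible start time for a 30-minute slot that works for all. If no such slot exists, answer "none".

16:30

Oren free within 09:30–17:00: 09:30–11:15, 12:15–17:00.
Dana ∩ Oren: 09:30–11:15, 12:15–14:00, 15:30–17:00.
Dana ∩ Oren ∩ Bob: 09:30–11:15, 15:45–17:00.
Windows ≥ 30 min: 09:30–11:15, 15:45–17:00.
Latest start in the last window 15:45–17:00 is 17:00 − 30 min = 16:30.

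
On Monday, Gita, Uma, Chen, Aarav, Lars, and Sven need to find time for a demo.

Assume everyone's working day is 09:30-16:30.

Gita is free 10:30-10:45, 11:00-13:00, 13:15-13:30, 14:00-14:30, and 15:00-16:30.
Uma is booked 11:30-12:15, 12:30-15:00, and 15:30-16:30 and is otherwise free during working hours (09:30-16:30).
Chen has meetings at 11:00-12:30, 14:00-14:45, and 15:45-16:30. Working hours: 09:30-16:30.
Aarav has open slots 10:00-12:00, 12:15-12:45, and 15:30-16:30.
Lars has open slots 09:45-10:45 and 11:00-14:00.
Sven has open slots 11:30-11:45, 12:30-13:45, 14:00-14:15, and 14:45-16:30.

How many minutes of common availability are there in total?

0 minutes

Uma free within 09:30–16:30: 09:30–11:30, 12:15–12:30, 15:00–15:30.
Chen free within 09:30–16:30: 09:30–11:00, 12:30–14:00, 14:45–15:45.
Gita ∩ Uma: 10:30–10:45, 11:00–11:30, 12:15–12:30, 15:00–15:30.
Gita ∩ Uma ∩ Chen: 10:30–10:45, 15:00–15:30.
Gita ∩ Uma ∩ Chen ∩ Aarav: 10:30–10:45.
Gita ∩ Uma ∩ Chen ∩ Aarav ∩ Lars: 10:30–10:45.
Gita ∩ Uma ∩ Chen ∩ Aarav ∩ Lars ∩ Sven: (none).
Total common minutes: 0.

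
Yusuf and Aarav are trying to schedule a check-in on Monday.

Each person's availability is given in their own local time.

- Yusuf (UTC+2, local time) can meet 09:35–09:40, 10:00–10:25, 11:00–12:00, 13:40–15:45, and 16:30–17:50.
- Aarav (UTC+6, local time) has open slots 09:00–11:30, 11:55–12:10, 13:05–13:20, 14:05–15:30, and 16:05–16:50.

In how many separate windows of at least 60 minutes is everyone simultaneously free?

Yusuf → UTC: 07:35–07:40, 08:00–08:25, 09:00–10:00, 11:40–13:45, 14:30–15:50.
Aarav → UTC: 03:00–05:30, 05:55–06:10, 07:05–07:20, 08:05–09:30, 10:05–10:50.
Yusuf ∩ Aarav: 08:05–08:25, 09:00–09:30.
Windows ≥ 60 min: (none).
That's 0 windows.

0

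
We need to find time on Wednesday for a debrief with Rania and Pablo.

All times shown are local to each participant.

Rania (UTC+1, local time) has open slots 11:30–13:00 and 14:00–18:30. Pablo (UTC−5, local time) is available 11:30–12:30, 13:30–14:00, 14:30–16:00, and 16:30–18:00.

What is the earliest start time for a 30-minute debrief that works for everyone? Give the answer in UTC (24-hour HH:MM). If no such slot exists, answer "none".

Rania → UTC: 10:30–12:00, 13:00–17:30.
Pablo → UTC: 16:30–17:30, 18:30–19:00, 19:30–21:00, 21:30–23:00.
Rania ∩ Pablo: 16:30–17:30.
Windows ≥ 30 min: 16:30–17:30.
Earliest such window starts at 16:30.

16:30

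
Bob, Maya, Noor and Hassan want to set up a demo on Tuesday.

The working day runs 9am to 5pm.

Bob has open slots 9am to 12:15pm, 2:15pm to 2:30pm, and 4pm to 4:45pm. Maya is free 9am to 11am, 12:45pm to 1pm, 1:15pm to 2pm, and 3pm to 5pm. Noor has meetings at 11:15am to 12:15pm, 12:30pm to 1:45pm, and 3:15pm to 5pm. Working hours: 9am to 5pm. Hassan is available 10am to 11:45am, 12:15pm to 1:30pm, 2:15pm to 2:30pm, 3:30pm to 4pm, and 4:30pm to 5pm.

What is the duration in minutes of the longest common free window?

Noor free within 09:00–17:00: 09:00–11:15, 12:15–12:30, 13:45–15:15.
Bob ∩ Maya: 09:00–11:00, 16:00–16:45.
Bob ∩ Maya ∩ Noor: 09:00–11:00.
Bob ∩ Maya ∩ Noor ∩ Hassan: 10:00–11:00.
Single common window of 60 minutes.

60 minutes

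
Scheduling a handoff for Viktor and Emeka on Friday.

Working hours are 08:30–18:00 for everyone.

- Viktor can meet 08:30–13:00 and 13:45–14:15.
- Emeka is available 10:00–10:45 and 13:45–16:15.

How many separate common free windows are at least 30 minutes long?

Viktor ∩ Emeka: 10:00–10:45, 13:45–14:15.
Windows ≥ 30 min: 10:00–10:45, 13:45–14:15.
That's 2 windows.

2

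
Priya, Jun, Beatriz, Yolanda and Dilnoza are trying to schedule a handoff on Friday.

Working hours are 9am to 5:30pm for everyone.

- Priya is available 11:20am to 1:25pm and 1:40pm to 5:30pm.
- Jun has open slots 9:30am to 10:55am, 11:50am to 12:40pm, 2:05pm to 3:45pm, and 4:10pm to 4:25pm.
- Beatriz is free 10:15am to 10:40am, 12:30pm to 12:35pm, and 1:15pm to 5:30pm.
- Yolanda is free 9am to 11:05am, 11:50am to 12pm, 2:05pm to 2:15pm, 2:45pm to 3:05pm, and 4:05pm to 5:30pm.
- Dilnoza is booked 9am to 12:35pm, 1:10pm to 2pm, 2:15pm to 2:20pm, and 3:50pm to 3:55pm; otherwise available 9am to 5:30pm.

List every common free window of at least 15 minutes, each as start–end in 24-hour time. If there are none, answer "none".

14:45–15:05, 16:10–16:25

Dilnoza free within 09:00–17:30: 12:35–13:10, 14:00–14:15, 14:20–15:50, 15:55–17:30.
Priya ∩ Jun: 11:50–12:40, 14:05–15:45, 16:10–16:25.
Priya ∩ Jun ∩ Beatriz: 12:30–12:35, 14:05–15:45, 16:10–16:25.
Priya ∩ Jun ∩ Beatriz ∩ Yolanda: 14:05–14:15, 14:45–15:05, 16:10–16:25.
Priya ∩ Jun ∩ Beatriz ∩ Yolanda ∩ Dilnoza: 14:05–14:15, 14:45–15:05, 16:10–16:25.
Windows ≥ 15 min: 14:45–15:05, 16:10–16:25.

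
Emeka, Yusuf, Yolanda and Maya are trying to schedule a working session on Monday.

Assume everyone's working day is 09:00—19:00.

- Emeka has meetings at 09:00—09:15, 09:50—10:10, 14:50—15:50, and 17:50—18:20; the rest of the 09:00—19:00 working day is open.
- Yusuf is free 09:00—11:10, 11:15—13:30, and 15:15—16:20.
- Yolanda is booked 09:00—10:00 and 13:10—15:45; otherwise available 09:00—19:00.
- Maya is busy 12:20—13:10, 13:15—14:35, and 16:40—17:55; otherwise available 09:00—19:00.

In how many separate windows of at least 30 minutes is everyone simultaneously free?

Emeka free within 09:00–19:00: 09:15–09:50, 10:10–14:50, 15:50–17:50, 18:20–19:00.
Yolanda free within 09:00–19:00: 10:00–13:10, 15:45–19:00.
Maya free within 09:00–19:00: 09:00–12:20, 13:10–13:15, 14:35–16:40, 17:55–19:00.
Emeka ∩ Yusuf: 09:15–09:50, 10:10–11:10, 11:15–13:30, 15:50–16:20.
Emeka ∩ Yusuf ∩ Yolanda: 10:10–11:10, 11:15–13:10, 15:50–16:20.
Emeka ∩ Yusuf ∩ Yolanda ∩ Maya: 10:10–11:10, 11:15–12:20, 15:50–16:20.
Windows ≥ 30 min: 10:10–11:10, 11:15–12:20, 15:50–16:20.
That's 3 windows.

3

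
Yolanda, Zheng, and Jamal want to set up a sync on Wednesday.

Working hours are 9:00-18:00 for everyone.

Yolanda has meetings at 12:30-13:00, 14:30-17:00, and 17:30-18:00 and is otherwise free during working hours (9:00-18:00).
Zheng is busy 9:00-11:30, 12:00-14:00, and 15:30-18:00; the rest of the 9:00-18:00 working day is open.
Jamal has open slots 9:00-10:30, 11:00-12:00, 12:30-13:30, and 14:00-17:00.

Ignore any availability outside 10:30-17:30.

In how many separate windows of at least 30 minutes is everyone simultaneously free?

2

Yolanda free within 09:00–18:00: 09:00–12:30, 13:00–14:30, 17:00–17:30.
Zheng free within 09:00–18:00: 11:30–12:00, 14:00–15:30.
Yolanda ∩ Zheng: 11:30–12:00, 14:00–14:30.
Yolanda ∩ Zheng ∩ Jamal: 11:30–12:00, 14:00–14:30.
Restricted to 10:30–17:30: 11:30–12:00, 14:00–14:30.
Windows ≥ 30 min: 11:30–12:00, 14:00–14:30.
That's 2 windows.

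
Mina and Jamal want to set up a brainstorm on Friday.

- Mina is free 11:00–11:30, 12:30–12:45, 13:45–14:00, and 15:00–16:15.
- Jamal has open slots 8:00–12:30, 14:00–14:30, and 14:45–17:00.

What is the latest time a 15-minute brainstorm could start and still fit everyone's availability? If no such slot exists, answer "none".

Mina ∩ Jamal: 11:00–11:30, 15:00–16:15.
Windows ≥ 15 min: 11:00–11:30, 15:00–16:15.
Latest start in the last window 15:00–16:15 is 16:15 − 15 min = 16:00.

16:00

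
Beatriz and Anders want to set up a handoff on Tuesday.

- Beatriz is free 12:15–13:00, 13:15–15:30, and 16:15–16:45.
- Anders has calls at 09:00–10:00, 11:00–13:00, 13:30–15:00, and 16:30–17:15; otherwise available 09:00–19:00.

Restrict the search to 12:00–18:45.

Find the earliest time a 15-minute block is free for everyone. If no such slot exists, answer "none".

Anders free within 09:00–19:00: 10:00–11:00, 13:00–13:30, 15:00–16:30, 17:15–19:00.
Beatriz ∩ Anders: 13:15–13:30, 15:00–15:30, 16:15–16:30.
Restricted to 12:00–18:45: 13:15–13:30, 15:00–15:30, 16:15–16:30.
Windows ≥ 15 min: 13:15–13:30, 15:00–15:30, 16:15–16:30.
Earliest such window starts at 13:15.

13:15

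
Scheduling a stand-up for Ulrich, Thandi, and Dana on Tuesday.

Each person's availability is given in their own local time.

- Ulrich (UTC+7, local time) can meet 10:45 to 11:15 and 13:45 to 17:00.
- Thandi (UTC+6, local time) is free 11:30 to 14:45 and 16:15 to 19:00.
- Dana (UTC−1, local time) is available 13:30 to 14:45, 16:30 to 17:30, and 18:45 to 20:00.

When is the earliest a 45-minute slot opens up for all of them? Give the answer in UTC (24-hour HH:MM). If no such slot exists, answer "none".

Ulrich → UTC: 03:45–04:15, 06:45–10:00.
Thandi → UTC: 05:30–08:45, 10:15–13:00.
Dana → UTC: 14:30–15:45, 17:30–18:30, 19:45–21:00.
Ulrich ∩ Thandi: 06:45–08:45.
Ulrich ∩ Thandi ∩ Dana: (none).
Windows ≥ 45 min: (none).

none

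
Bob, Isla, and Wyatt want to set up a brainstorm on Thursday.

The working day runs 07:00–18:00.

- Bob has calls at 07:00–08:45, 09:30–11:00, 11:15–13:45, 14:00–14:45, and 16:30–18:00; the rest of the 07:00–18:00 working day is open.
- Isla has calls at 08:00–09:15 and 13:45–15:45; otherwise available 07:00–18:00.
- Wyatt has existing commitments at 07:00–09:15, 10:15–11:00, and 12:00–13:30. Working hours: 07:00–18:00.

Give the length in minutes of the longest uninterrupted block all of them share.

45 minutes

Bob free within 07:00–18:00: 08:45–09:30, 11:00–11:15, 13:45–14:00, 14:45–16:30.
Isla free within 07:00–18:00: 07:00–08:00, 09:15–13:45, 15:45–18:00.
Wyatt free within 07:00–18:00: 09:15–10:15, 11:00–12:00, 13:30–18:00.
Bob ∩ Isla: 09:15–09:30, 11:00–11:15, 15:45–16:30.
Bob ∩ Isla ∩ Wyatt: 09:15–09:30, 11:00–11:15, 15:45–16:30.
Common window lengths: 15, 15, 45 min; longest is 45.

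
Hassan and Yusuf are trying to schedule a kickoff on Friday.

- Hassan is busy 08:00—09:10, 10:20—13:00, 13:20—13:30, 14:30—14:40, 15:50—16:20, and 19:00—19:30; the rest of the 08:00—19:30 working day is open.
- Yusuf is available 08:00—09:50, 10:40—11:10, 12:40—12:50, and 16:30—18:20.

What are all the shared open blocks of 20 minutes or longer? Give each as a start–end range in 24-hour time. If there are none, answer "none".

Hassan free within 08:00–19:30: 09:10–10:20, 13:00–13:20, 13:30–14:30, 14:40–15:50, 16:20–19:00.
Hassan ∩ Yusuf: 09:10–09:50, 16:30–18:20.
Windows ≥ 20 min: 09:10–09:50, 16:30–18:20.

09:10–09:50, 16:30–18:20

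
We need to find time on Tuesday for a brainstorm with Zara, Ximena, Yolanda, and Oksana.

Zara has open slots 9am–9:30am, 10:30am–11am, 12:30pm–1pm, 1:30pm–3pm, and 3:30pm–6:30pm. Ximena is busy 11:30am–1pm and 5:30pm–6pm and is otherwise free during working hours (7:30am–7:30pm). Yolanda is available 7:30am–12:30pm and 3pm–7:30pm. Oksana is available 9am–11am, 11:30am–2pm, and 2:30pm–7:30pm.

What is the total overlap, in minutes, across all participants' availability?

210 minutes

Ximena free within 07:30–19:30: 07:30–11:30, 13:00–17:30, 18:00–19:30.
Zara ∩ Ximena: 09:00–09:30, 10:30–11:00, 13:30–15:00, 15:30–17:30, 18:00–18:30.
Zara ∩ Ximena ∩ Yolanda: 09:00–09:30, 10:30–11:00, 15:30–17:30, 18:00–18:30.
Zara ∩ Ximena ∩ Yolanda ∩ Oksana: 09:00–09:30, 10:30–11:00, 15:30–17:30, 18:00–18:30.
Total common minutes: 30 + 30 + 120 + 30 = 210.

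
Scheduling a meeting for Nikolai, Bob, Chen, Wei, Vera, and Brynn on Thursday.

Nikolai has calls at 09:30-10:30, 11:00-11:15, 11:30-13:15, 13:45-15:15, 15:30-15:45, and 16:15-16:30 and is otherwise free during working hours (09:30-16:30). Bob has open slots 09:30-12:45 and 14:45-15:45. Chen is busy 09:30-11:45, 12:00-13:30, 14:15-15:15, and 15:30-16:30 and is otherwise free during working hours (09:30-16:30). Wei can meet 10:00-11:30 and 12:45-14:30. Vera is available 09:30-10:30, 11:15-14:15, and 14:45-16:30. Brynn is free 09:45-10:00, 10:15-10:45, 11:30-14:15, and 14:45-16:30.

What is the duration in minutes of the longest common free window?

0 minutes

Nikolai free within 09:30–16:30: 10:30–11:00, 11:15–11:30, 13:15–13:45, 15:15–15:30, 15:45–16:15.
Chen free within 09:30–16:30: 11:45–12:00, 13:30–14:15, 15:15–15:30.
Nikolai ∩ Bob: 10:30–11:00, 11:15–11:30, 15:15–15:30.
Nikolai ∩ Bob ∩ Chen: 15:15–15:30.
Nikolai ∩ Bob ∩ Chen ∩ Wei: (none).
Nikolai ∩ Bob ∩ Chen ∩ Wei ∩ Vera: (none).
Nikolai ∩ Bob ∩ Chen ∩ Wei ∩ Vera ∩ Brynn: (none).
No common window.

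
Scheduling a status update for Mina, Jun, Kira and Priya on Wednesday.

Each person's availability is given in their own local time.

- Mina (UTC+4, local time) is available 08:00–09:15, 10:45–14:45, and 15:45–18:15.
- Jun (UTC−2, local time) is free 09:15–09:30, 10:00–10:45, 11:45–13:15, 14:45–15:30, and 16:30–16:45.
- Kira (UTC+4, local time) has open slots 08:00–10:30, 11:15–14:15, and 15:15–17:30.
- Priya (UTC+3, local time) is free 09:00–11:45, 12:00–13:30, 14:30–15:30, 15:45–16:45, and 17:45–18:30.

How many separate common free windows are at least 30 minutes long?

Mina → UTC: 04:00–05:15, 06:45–10:45, 11:45–14:15.
Jun → UTC: 11:15–11:30, 12:00–12:45, 13:45–15:15, 16:45–17:30, 18:30–18:45.
Kira → UTC: 04:00–06:30, 07:15–10:15, 11:15–13:30.
Priya → UTC: 06:00–08:45, 09:00–10:30, 11:30–12:30, 12:45–13:45, 14:45–15:30.
Mina ∩ Jun: 12:00–12:45, 13:45–14:15.
Mina ∩ Jun ∩ Kira: 12:00–12:45.
Mina ∩ Jun ∩ Kira ∩ Priya: 12:00–12:30.
Windows ≥ 30 min: 12:00–12:30.
That's 1 window.

1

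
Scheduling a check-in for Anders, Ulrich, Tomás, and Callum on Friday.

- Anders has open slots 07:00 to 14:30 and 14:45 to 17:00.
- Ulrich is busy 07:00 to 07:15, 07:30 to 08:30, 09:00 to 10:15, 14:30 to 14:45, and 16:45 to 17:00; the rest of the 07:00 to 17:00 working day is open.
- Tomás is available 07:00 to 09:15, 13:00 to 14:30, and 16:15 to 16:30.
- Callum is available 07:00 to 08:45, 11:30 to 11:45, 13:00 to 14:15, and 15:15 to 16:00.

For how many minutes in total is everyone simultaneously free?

Ulrich free within 07:00–17:00: 07:15–07:30, 08:30–09:00, 10:15–14:30, 14:45–16:45.
Anders ∩ Ulrich: 07:15–07:30, 08:30–09:00, 10:15–14:30, 14:45–16:45.
Anders ∩ Ulrich ∩ Tomás: 07:15–07:30, 08:30–09:00, 13:00–14:30, 16:15–16:30.
Anders ∩ Ulrich ∩ Tomás ∩ Callum: 07:15–07:30, 08:30–08:45, 13:00–14:15.
Total common minutes: 15 + 15 + 75 = 105.

105 minutes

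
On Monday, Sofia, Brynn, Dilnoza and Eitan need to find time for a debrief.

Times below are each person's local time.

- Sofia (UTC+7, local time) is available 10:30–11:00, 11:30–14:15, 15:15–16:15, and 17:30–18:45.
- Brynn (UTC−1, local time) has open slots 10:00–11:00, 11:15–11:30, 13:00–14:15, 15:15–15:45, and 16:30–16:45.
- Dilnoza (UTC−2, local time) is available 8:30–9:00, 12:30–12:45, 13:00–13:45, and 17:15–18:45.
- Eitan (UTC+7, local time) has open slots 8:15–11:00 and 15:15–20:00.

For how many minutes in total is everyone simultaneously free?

Sofia → UTC: 03:30–04:00, 04:30–07:15, 08:15–09:15, 10:30–11:45.
Brynn → UTC: 11:00–12:00, 12:15–12:30, 14:00–15:15, 16:15–16:45, 17:30–17:45.
Dilnoza → UTC: 10:30–11:00, 14:30–14:45, 15:00–15:45, 19:15–20:45.
Eitan → UTC: 01:15–04:00, 08:15–13:00.
Sofia ∩ Brynn: 11:00–11:45.
Sofia ∩ Brynn ∩ Dilnoza: (none).
Sofia ∩ Brynn ∩ Dilnoza ∩ Eitan: (none).
Total common minutes: 0.

0 minutes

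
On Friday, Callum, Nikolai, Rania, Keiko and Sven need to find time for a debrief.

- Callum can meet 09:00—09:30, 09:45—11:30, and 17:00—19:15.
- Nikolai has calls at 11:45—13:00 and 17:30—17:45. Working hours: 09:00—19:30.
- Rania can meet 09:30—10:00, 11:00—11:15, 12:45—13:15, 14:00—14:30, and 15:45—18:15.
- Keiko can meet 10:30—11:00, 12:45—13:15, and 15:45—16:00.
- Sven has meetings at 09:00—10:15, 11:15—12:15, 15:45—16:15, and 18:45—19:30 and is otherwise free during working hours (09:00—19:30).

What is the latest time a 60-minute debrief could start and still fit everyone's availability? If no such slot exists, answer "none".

none

Nikolai free within 09:00–19:30: 09:00–11:45, 13:00–17:30, 17:45–19:30.
Sven free within 09:00–19:30: 10:15–11:15, 12:15–15:45, 16:15–18:45.
Callum ∩ Nikolai: 09:00–09:30, 09:45–11:30, 17:00–17:30, 17:45–19:15.
Callum ∩ Nikolai ∩ Rania: 09:45–10:00, 11:00–11:15, 17:00–17:30, 17:45–18:15.
Callum ∩ Nikolai ∩ Rania ∩ Keiko: (none).
Callum ∩ Nikolai ∩ Rania ∩ Keiko ∩ Sven: (none).
Windows ≥ 60 min: (none).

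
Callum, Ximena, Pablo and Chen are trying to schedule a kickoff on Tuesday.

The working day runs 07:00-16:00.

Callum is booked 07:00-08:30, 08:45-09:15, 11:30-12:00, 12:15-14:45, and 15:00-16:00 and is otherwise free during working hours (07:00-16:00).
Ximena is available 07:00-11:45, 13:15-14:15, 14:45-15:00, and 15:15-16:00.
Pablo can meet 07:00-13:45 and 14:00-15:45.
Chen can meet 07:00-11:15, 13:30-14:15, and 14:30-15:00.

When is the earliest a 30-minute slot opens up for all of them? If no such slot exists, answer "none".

09:15

Callum free within 07:00–16:00: 08:30–08:45, 09:15–11:30, 12:00–12:15, 14:45–15:00.
Callum ∩ Ximena: 08:30–08:45, 09:15–11:30, 14:45–15:00.
Callum ∩ Ximena ∩ Pablo: 08:30–08:45, 09:15–11:30, 14:45–15:00.
Callum ∩ Ximena ∩ Pablo ∩ Chen: 08:30–08:45, 09:15–11:15, 14:45–15:00.
Windows ≥ 30 min: 09:15–11:15.
Earliest such window starts at 09:15.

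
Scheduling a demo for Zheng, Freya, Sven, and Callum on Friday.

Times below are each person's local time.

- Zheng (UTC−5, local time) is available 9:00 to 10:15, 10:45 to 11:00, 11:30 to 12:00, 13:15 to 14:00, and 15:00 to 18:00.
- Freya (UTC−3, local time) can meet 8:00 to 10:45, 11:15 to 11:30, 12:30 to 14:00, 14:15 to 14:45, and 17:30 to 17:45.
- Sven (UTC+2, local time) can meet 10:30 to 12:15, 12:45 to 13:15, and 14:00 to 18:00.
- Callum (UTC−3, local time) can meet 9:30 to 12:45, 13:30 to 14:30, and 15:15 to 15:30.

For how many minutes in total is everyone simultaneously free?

15 minutes

Zheng → UTC: 14:00–15:15, 15:45–16:00, 16:30–17:00, 18:15–19:00, 20:00–23:00.
Freya → UTC: 11:00–13:45, 14:15–14:30, 15:30–17:00, 17:15–17:45, 20:30–20:45.
Sven → UTC: 08:30–10:15, 10:45–11:15, 12:00–16:00.
Callum → UTC: 12:30–15:45, 16:30–17:30, 18:15–18:30.
Zheng ∩ Freya: 14:15–14:30, 15:45–16:00, 16:30–17:00, 20:30–20:45.
Zheng ∩ Freya ∩ Sven: 14:15–14:30, 15:45–16:00.
Zheng ∩ Freya ∩ Sven ∩ Callum: 14:15–14:30.
Total common minutes: 15.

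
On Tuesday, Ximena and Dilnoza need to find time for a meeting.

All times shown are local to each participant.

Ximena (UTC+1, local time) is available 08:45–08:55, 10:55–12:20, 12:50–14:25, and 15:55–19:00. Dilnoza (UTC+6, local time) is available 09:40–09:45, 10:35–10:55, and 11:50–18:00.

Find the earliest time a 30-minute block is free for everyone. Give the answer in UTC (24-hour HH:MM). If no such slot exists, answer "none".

09:55

Ximena → UTC: 07:45–07:55, 09:55–11:20, 11:50–13:25, 14:55–18:00.
Dilnoza → UTC: 03:40–03:45, 04:35–04:55, 05:50–12:00.
Ximena ∩ Dilnoza: 07:45–07:55, 09:55–11:20, 11:50–12:00.
Windows ≥ 30 min: 09:55–11:20.
Earliest such window starts at 09:55.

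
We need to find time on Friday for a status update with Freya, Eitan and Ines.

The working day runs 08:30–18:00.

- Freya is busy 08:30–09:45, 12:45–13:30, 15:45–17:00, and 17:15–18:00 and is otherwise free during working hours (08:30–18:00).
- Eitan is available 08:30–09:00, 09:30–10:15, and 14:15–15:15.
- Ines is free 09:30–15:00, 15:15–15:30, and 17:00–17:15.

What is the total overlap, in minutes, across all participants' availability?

Freya free within 08:30–18:00: 09:45–12:45, 13:30–15:45, 17:00–17:15.
Freya ∩ Eitan: 09:45–10:15, 14:15–15:15.
Freya ∩ Eitan ∩ Ines: 09:45–10:15, 14:15–15:00.
Total common minutes: 30 + 45 = 75.

75 minutes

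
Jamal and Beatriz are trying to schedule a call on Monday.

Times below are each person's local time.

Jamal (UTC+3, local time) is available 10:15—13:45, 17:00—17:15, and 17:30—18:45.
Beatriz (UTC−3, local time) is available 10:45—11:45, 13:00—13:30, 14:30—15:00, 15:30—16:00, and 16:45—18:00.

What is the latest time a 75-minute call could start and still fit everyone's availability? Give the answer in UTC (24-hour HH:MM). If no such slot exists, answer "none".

Jamal → UTC: 07:15–10:45, 14:00–14:15, 14:30–15:45.
Beatriz → UTC: 13:45–14:45, 16:00–16:30, 17:30–18:00, 18:30–19:00, 19:45–21:00.
Jamal ∩ Beatriz: 14:00–14:15, 14:30–14:45.
Windows ≥ 75 min: (none).

none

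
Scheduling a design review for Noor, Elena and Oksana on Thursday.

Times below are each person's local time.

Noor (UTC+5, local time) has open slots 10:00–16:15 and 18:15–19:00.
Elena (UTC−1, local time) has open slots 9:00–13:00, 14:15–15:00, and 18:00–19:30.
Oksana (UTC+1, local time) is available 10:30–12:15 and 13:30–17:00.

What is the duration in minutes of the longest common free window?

Noor → UTC: 05:00–11:15, 13:15–14:00.
Elena → UTC: 10:00–14:00, 15:15–16:00, 19:00–20:30.
Oksana → UTC: 09:30–11:15, 12:30–16:00.
Noor ∩ Elena: 10:00–11:15, 13:15–14:00.
Noor ∩ Elena ∩ Oksana: 10:00–11:15, 13:15–14:00.
Common window lengths: 75, 45 min; longest is 75.

75 minutes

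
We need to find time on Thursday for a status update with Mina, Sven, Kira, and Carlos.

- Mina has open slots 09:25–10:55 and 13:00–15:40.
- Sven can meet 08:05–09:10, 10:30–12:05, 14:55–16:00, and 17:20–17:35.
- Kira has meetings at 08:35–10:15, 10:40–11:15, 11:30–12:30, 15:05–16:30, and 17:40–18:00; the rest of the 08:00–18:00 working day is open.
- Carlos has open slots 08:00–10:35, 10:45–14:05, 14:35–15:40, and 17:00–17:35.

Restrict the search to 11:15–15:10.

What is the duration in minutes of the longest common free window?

10 minutes

Kira free within 08:00–18:00: 08:00–08:35, 10:15–10:40, 11:15–11:30, 12:30–15:05, 16:30–17:40.
Mina ∩ Sven: 10:30–10:55, 14:55–15:40.
Mina ∩ Sven ∩ Kira: 10:30–10:40, 14:55–15:05.
Mina ∩ Sven ∩ Kira ∩ Carlos: 10:30–10:35, 14:55–15:05.
Restricted to 11:15–15:10: 14:55–15:05.
Single common window of 10 minutes.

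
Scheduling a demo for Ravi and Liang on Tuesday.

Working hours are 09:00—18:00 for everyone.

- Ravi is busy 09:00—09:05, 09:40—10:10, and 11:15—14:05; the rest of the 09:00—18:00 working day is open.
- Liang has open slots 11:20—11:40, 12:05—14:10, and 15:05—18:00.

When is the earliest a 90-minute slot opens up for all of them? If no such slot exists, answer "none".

15:05

Ravi free within 09:00–18:00: 09:05–09:40, 10:10–11:15, 14:05–18:00.
Ravi ∩ Liang: 14:05–14:10, 15:05–18:00.
Windows ≥ 90 min: 15:05–18:00.
Earliest such window starts at 15:05.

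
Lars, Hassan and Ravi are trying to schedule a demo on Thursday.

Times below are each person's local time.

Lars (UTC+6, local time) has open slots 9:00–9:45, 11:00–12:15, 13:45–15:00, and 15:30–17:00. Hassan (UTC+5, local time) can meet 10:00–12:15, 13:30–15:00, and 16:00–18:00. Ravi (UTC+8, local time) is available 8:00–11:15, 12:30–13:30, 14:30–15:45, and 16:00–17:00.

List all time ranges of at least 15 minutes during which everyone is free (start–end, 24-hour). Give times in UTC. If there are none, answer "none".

05:00–05:30, 08:30–09:00

Lars → UTC: 03:00–03:45, 05:00–06:15, 07:45–09:00, 09:30–11:00.
Hassan → UTC: 05:00–07:15, 08:30–10:00, 11:00–13:00.
Ravi → UTC: 00:00–03:15, 04:30–05:30, 06:30–07:45, 08:00–09:00.
Lars ∩ Hassan: 05:00–06:15, 08:30–09:00, 09:30–10:00.
Lars ∩ Hassan ∩ Ravi: 05:00–05:30, 08:30–09:00.
Windows ≥ 15 min: 05:00–05:30, 08:30–09:00.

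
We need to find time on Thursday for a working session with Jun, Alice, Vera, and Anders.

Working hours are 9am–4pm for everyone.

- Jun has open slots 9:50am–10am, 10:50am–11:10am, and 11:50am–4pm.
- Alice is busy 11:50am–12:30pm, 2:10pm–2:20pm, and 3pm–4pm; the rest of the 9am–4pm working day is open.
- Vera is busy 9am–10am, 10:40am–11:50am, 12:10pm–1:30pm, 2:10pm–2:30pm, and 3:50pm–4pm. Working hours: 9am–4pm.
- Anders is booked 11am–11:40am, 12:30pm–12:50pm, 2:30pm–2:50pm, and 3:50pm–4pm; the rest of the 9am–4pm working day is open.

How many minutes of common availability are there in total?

Alice free within 09:00–16:00: 09:00–11:50, 12:30–14:10, 14:20–15:00.
Vera free within 09:00–16:00: 10:00–10:40, 11:50–12:10, 13:30–14:10, 14:30–15:50.
Anders free within 09:00–16:00: 09:00–11:00, 11:40–12:30, 12:50–14:30, 14:50–15:50.
Jun ∩ Alice: 09:50–10:00, 10:50–11:10, 12:30–14:10, 14:20–15:00.
Jun ∩ Alice ∩ Vera: 13:30–14:10, 14:30–15:00.
Jun ∩ Alice ∩ Vera ∩ Anders: 13:30–14:10, 14:50–15:00.
Total common minutes: 40 + 10 = 50.

50 minutes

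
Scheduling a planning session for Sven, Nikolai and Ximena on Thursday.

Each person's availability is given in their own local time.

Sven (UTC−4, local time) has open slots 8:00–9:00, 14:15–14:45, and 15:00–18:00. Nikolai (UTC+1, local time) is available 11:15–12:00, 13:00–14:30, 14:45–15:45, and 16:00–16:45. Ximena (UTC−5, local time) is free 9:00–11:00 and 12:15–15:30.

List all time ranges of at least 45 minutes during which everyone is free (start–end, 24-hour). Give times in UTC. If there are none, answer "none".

none

Sven → UTC: 12:00–13:00, 18:15–18:45, 19:00–22:00.
Nikolai → UTC: 10:15–11:00, 12:00–13:30, 13:45–14:45, 15:00–15:45.
Ximena → UTC: 14:00–16:00, 17:15–20:30.
Sven ∩ Nikolai: 12:00–13:00.
Sven ∩ Nikolai ∩ Ximena: (none).
Windows ≥ 45 min: (none).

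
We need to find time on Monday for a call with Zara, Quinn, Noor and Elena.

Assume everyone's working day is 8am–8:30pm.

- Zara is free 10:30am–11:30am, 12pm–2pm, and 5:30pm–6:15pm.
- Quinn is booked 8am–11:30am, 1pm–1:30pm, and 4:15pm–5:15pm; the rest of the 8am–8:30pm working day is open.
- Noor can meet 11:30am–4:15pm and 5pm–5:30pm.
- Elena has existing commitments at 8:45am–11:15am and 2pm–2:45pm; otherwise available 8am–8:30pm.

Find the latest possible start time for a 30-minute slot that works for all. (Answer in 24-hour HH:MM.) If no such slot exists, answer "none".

13:30

Quinn free within 08:00–20:30: 11:30–13:00, 13:30–16:15, 17:15–20:30.
Elena free within 08:00–20:30: 08:00–08:45, 11:15–14:00, 14:45–20:30.
Zara ∩ Quinn: 12:00–13:00, 13:30–14:00, 17:30–18:15.
Zara ∩ Quinn ∩ Noor: 12:00–13:00, 13:30–14:00.
Zara ∩ Quinn ∩ Noor ∩ Elena: 12:00–13:00, 13:30–14:00.
Windows ≥ 30 min: 12:00–13:00, 13:30–14:00.
Latest start in the last window 13:30–14:00 is 14:00 − 30 min = 13:30.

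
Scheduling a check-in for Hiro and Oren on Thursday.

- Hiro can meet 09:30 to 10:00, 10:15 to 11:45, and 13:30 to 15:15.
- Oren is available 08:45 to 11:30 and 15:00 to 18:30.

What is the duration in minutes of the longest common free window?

Hiro ∩ Oren: 09:30–10:00, 10:15–11:30, 15:00–15:15.
Common window lengths: 30, 75, 15 min; longest is 75.

75 minutes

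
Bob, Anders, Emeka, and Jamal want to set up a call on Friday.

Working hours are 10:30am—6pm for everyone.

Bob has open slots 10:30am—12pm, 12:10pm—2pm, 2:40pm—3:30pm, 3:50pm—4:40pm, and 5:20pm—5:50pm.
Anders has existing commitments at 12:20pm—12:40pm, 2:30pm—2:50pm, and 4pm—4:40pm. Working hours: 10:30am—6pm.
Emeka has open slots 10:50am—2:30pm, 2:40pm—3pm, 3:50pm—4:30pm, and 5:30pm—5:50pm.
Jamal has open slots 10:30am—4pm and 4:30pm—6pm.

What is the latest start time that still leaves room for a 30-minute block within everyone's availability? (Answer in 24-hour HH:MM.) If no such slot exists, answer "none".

13:30

Anders free within 10:30–18:00: 10:30–12:20, 12:40–14:30, 14:50–16:00, 16:40–18:00.
Bob ∩ Anders: 10:30–12:00, 12:10–12:20, 12:40–14:00, 14:50–15:30, 15:50–16:00, 17:20–17:50.
Bob ∩ Anders ∩ Emeka: 10:50–12:00, 12:10–12:20, 12:40–14:00, 14:50–15:00, 15:50–16:00, 17:30–17:50.
Bob ∩ Anders ∩ Emeka ∩ Jamal: 10:50–12:00, 12:10–12:20, 12:40–14:00, 14:50–15:00, 15:50–16:00, 17:30–17:50.
Windows ≥ 30 min: 10:50–12:00, 12:40–14:00.
Latest start in the last window 12:40–14:00 is 14:00 − 30 min = 13:30.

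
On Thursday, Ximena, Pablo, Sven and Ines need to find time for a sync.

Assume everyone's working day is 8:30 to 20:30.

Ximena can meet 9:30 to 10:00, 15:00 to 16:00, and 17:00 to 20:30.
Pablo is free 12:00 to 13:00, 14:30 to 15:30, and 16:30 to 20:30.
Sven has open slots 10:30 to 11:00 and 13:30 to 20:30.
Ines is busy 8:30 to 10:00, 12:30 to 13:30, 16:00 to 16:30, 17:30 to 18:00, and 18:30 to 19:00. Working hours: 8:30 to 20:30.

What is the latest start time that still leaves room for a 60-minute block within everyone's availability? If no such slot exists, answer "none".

Ines free within 08:30–20:30: 10:00–12:30, 13:30–16:00, 16:30–17:30, 18:00–18:30, 19:00–20:30.
Ximena ∩ Pablo: 15:00–15:30, 17:00–20:30.
Ximena ∩ Pablo ∩ Sven: 15:00–15:30, 17:00–20:30.
Ximena ∩ Pablo ∩ Sven ∩ Ines: 15:00–15:30, 17:00–17:30, 18:00–18:30, 19:00–20:30.
Windows ≥ 60 min: 19:00–20:30.
Latest start in the last window 19:00–20:30 is 20:30 − 60 min = 19:30.

19:30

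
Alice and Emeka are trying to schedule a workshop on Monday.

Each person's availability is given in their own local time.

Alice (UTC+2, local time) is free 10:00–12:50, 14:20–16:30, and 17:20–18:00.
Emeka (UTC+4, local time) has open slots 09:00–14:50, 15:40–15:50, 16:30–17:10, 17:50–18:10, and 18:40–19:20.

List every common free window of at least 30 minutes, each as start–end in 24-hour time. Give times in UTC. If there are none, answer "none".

Alice → UTC: 08:00–10:50, 12:20–14:30, 15:20–16:00.
Emeka → UTC: 05:00–10:50, 11:40–11:50, 12:30–13:10, 13:50–14:10, 14:40–15:20.
Alice ∩ Emeka: 08:00–10:50, 12:30–13:10, 13:50–14:10.
Windows ≥ 30 min: 08:00–10:50, 12:30–13:10.

08:00–10:50, 12:30–13:10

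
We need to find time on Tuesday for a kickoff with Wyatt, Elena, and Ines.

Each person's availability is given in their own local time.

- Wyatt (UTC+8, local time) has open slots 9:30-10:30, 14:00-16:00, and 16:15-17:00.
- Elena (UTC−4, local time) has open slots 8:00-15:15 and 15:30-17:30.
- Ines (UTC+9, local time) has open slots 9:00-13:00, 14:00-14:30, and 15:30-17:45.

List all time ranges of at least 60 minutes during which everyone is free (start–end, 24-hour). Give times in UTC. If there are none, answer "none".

Wyatt → UTC: 01:30–02:30, 06:00–08:00, 08:15–09:00.
Elena → UTC: 12:00–19:15, 19:30–21:30.
Ines → UTC: 00:00–04:00, 05:00–05:30, 06:30–08:45.
Wyatt ∩ Elena: (none).
Wyatt ∩ Elena ∩ Ines: (none).
Windows ≥ 60 min: (none).

none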